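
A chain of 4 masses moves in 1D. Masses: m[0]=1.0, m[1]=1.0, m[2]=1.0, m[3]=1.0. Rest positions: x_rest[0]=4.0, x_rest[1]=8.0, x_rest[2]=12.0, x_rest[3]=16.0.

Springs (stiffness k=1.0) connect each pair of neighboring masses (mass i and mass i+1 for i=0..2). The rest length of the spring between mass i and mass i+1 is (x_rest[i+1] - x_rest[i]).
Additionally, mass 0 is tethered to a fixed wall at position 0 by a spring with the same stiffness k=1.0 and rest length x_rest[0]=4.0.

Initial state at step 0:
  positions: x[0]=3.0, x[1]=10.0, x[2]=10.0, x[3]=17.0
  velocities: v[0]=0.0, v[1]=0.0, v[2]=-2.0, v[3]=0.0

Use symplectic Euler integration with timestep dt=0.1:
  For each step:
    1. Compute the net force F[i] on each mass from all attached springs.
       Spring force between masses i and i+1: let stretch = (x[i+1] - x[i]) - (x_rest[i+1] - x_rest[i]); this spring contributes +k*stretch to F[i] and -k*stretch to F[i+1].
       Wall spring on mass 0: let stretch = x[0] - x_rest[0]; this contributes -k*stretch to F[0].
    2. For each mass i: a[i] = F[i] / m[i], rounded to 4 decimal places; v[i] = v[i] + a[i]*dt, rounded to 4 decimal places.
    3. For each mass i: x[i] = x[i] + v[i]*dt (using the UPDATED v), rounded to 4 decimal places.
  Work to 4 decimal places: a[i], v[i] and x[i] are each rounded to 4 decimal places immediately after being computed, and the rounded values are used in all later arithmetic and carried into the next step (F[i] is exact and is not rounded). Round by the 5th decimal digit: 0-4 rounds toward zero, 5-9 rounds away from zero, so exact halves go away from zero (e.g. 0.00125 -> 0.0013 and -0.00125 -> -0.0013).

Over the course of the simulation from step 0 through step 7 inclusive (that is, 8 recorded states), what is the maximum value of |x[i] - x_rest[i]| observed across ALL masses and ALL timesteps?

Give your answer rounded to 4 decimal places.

Step 0: x=[3.0000 10.0000 10.0000 17.0000] v=[0.0000 0.0000 -2.0000 0.0000]
Step 1: x=[3.0400 9.9300 9.8700 16.9700] v=[0.4000 -0.7000 -1.3000 -0.3000]
Step 2: x=[3.1185 9.7905 9.8116 16.9090] v=[0.7850 -1.3950 -0.5840 -0.6100]
Step 3: x=[3.2325 9.5845 9.8240 16.8170] v=[1.1404 -2.0601 0.1236 -0.9197]
Step 4: x=[3.3777 9.3174 9.9039 16.6951] v=[1.4524 -2.6714 0.7990 -1.2190]
Step 5: x=[3.5486 8.9967 10.0459 16.5453] v=[1.7086 -3.2067 1.4195 -1.4981]
Step 6: x=[3.7385 8.6320 10.2424 16.3705] v=[1.8986 -3.6466 1.9645 -1.7480]
Step 7: x=[3.9399 8.2345 10.4840 16.1744] v=[2.0141 -3.9749 2.4163 -1.9608]
Max displacement = 2.1884

Answer: 2.1884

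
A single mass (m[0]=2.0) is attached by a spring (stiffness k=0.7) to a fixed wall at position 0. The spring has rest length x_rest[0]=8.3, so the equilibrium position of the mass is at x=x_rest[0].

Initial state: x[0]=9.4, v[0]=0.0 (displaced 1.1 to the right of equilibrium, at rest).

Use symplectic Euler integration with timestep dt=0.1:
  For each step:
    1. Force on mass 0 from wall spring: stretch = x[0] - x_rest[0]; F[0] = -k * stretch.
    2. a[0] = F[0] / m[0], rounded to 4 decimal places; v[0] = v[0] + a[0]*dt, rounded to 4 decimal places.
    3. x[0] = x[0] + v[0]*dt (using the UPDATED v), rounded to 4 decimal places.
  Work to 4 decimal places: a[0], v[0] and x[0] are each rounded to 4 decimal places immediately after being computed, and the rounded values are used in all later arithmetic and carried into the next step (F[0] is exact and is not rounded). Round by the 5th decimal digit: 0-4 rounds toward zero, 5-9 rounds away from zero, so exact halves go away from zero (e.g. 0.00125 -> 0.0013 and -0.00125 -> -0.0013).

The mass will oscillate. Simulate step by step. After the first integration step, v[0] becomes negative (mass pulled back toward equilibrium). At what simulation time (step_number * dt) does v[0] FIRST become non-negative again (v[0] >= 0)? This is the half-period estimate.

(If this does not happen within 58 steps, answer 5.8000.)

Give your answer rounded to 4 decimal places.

Answer: 5.4000

Derivation:
Step 0: x=[9.4000] v=[0.0000]
Step 1: x=[9.3962] v=[-0.0385]
Step 2: x=[9.3885] v=[-0.0769]
Step 3: x=[9.3770] v=[-0.1150]
Step 4: x=[9.3617] v=[-0.1527]
Step 5: x=[9.3427] v=[-0.1899]
Step 6: x=[9.3201] v=[-0.2264]
Step 7: x=[9.2939] v=[-0.2621]
Step 8: x=[9.2642] v=[-0.2969]
Step 9: x=[9.2311] v=[-0.3307]
Step 10: x=[9.1948] v=[-0.3633]
Step 11: x=[9.1553] v=[-0.3946]
Step 12: x=[9.1129] v=[-0.4245]
Step 13: x=[9.0676] v=[-0.4530]
Step 14: x=[9.0196] v=[-0.4799]
Step 15: x=[8.9691] v=[-0.5051]
Step 16: x=[8.9163] v=[-0.5285]
Step 17: x=[8.8613] v=[-0.5501]
Step 18: x=[8.8043] v=[-0.5698]
Step 19: x=[8.7456] v=[-0.5875]
Step 20: x=[8.6853] v=[-0.6031]
Step 21: x=[8.6236] v=[-0.6166]
Step 22: x=[8.5608] v=[-0.6279]
Step 23: x=[8.4971] v=[-0.6370]
Step 24: x=[8.4327] v=[-0.6439]
Step 25: x=[8.3679] v=[-0.6485]
Step 26: x=[8.3028] v=[-0.6509]
Step 27: x=[8.2377] v=[-0.6510]
Step 28: x=[8.1728] v=[-0.6488]
Step 29: x=[8.1084] v=[-0.6444]
Step 30: x=[8.0446] v=[-0.6377]
Step 31: x=[7.9817] v=[-0.6288]
Step 32: x=[7.9199] v=[-0.6177]
Step 33: x=[7.8595] v=[-0.6044]
Step 34: x=[7.8006] v=[-0.5890]
Step 35: x=[7.7435] v=[-0.5715]
Step 36: x=[7.6883] v=[-0.5520]
Step 37: x=[7.6352] v=[-0.5306]
Step 38: x=[7.5845] v=[-0.5073]
Step 39: x=[7.5363] v=[-0.4823]
Step 40: x=[7.4907] v=[-0.4556]
Step 41: x=[7.4480] v=[-0.4273]
Step 42: x=[7.4083] v=[-0.3975]
Step 43: x=[7.3717] v=[-0.3663]
Step 44: x=[7.3383] v=[-0.3338]
Step 45: x=[7.3083] v=[-0.3001]
Step 46: x=[7.2818] v=[-0.2654]
Step 47: x=[7.2588] v=[-0.2298]
Step 48: x=[7.2395] v=[-0.1934]
Step 49: x=[7.2239] v=[-0.1563]
Step 50: x=[7.2120] v=[-0.1186]
Step 51: x=[7.2040] v=[-0.0805]
Step 52: x=[7.1998] v=[-0.0421]
Step 53: x=[7.1994] v=[-0.0036]
Step 54: x=[7.2029] v=[0.0349]
First v>=0 after going negative at step 54, time=5.4000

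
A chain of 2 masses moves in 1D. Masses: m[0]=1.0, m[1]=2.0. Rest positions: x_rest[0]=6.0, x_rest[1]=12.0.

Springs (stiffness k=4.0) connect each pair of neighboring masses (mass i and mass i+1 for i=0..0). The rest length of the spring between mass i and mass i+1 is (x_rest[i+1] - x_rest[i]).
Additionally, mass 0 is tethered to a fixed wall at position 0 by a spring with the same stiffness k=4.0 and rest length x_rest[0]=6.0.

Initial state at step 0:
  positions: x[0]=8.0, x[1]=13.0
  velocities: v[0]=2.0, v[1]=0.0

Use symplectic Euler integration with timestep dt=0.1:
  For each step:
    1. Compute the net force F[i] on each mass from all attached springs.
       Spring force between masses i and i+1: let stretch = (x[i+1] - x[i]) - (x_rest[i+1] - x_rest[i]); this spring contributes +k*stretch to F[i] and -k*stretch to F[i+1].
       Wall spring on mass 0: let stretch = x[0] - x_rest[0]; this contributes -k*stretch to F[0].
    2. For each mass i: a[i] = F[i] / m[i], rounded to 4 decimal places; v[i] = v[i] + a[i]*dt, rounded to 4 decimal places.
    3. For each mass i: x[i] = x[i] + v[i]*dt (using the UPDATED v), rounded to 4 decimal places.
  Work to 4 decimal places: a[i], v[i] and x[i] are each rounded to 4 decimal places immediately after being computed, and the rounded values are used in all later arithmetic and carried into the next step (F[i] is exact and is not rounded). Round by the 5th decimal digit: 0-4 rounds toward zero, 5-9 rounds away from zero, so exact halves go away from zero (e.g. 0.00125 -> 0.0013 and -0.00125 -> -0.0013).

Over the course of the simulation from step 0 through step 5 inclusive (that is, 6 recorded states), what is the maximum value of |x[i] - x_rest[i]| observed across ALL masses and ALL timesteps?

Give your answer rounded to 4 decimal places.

Step 0: x=[8.0000 13.0000] v=[2.0000 0.0000]
Step 1: x=[8.0800 13.0200] v=[0.8000 0.2000]
Step 2: x=[8.0344 13.0612] v=[-0.4560 0.4120]
Step 3: x=[7.8685 13.1219] v=[-1.6590 0.6066]
Step 4: x=[7.5980 13.1975] v=[-2.7050 0.7559]
Step 5: x=[7.2476 13.2811] v=[-3.5044 0.8360]
Max displacement = 2.0800

Answer: 2.0800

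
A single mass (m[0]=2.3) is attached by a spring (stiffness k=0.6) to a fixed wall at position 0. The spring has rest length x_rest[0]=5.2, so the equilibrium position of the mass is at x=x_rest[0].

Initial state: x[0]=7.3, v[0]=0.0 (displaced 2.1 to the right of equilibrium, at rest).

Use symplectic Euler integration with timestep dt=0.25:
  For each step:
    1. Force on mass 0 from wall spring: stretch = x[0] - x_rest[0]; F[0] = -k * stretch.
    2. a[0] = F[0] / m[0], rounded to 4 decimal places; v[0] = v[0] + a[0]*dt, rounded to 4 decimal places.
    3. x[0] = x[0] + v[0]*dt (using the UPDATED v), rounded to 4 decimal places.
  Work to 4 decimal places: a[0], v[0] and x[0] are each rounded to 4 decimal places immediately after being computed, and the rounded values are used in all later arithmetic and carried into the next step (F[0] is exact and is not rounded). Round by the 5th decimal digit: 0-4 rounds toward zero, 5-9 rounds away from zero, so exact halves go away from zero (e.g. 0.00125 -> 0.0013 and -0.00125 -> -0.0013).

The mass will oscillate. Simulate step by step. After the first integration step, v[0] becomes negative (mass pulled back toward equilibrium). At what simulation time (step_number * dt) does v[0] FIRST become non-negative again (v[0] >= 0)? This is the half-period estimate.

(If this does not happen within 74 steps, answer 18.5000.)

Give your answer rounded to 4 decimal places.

Answer: 6.2500

Derivation:
Step 0: x=[7.3000] v=[0.0000]
Step 1: x=[7.2658] v=[-0.1370]
Step 2: x=[7.1979] v=[-0.2717]
Step 3: x=[7.0974] v=[-0.4020]
Step 4: x=[6.9660] v=[-0.5258]
Step 5: x=[6.8058] v=[-0.6410]
Step 6: x=[6.6194] v=[-0.7457]
Step 7: x=[6.4098] v=[-0.8383]
Step 8: x=[6.1805] v=[-0.9172]
Step 9: x=[5.9352] v=[-0.9812]
Step 10: x=[5.6779] v=[-1.0292]
Step 11: x=[5.4128] v=[-1.0604]
Step 12: x=[5.1442] v=[-1.0743]
Step 13: x=[4.8765] v=[-1.0707]
Step 14: x=[4.6141] v=[-1.0496]
Step 15: x=[4.3613] v=[-1.0114]
Step 16: x=[4.1221] v=[-0.9567]
Step 17: x=[3.9005] v=[-0.8864]
Step 18: x=[3.7001] v=[-0.8017]
Step 19: x=[3.5241] v=[-0.7039]
Step 20: x=[3.3755] v=[-0.5946]
Step 21: x=[3.2566] v=[-0.4756]
Step 22: x=[3.1694] v=[-0.3489]
Step 23: x=[3.1153] v=[-0.2165]
Step 24: x=[3.0952] v=[-0.0806]
Step 25: x=[3.1094] v=[0.0567]
First v>=0 after going negative at step 25, time=6.2500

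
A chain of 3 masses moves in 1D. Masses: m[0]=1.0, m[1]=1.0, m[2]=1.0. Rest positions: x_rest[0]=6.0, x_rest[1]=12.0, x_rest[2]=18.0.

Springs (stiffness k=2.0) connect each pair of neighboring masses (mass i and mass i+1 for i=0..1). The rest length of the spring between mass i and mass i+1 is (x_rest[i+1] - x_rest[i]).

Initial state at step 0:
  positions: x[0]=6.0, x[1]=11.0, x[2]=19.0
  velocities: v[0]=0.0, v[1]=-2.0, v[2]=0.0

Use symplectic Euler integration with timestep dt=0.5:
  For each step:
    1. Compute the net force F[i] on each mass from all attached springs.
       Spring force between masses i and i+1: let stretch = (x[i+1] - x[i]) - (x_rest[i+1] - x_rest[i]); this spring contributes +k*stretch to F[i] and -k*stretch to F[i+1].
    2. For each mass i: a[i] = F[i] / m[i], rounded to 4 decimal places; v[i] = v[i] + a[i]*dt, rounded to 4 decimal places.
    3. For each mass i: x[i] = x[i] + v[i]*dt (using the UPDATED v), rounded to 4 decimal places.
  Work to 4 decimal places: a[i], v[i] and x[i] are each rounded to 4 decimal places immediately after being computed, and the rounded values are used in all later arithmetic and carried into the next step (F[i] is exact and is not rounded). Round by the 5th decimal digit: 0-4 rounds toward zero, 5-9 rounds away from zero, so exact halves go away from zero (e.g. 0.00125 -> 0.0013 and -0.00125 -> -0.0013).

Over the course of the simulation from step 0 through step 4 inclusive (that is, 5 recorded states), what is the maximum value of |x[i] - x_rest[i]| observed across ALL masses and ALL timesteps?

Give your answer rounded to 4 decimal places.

Step 0: x=[6.0000 11.0000 19.0000] v=[0.0000 -2.0000 0.0000]
Step 1: x=[5.5000 11.5000 18.0000] v=[-1.0000 1.0000 -2.0000]
Step 2: x=[5.0000 12.2500 16.7500] v=[-1.0000 1.5000 -2.5000]
Step 3: x=[5.1250 11.6250 16.2500] v=[0.2500 -1.2500 -1.0000]
Step 4: x=[5.5000 10.0625 16.4375] v=[0.7500 -3.1250 0.3750]
Max displacement = 1.9375

Answer: 1.9375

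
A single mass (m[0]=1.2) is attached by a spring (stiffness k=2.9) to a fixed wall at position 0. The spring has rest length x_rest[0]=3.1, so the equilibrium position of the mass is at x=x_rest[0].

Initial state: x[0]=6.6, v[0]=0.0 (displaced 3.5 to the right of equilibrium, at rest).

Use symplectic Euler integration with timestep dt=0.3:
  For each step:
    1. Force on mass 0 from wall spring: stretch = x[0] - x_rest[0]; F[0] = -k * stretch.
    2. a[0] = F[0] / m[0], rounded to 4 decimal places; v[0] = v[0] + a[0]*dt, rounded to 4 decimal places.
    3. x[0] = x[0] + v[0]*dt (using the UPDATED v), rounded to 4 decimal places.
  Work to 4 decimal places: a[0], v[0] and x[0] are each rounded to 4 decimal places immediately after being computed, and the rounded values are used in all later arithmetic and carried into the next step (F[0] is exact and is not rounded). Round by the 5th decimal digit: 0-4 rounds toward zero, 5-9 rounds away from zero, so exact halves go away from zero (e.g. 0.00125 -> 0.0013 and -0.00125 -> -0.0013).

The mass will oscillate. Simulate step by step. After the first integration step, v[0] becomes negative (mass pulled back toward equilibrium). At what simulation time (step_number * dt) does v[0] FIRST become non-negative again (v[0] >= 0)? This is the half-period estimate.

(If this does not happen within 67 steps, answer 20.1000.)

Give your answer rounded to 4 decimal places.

Step 0: x=[6.6000] v=[0.0000]
Step 1: x=[5.8388] v=[-2.5375]
Step 2: x=[4.4819] v=[-4.5231]
Step 3: x=[2.8244] v=[-5.5250]
Step 4: x=[1.2268] v=[-5.3252]
Step 5: x=[0.0367] v=[-3.9671]
Step 6: x=[-0.4872] v=[-1.7462]
Step 7: x=[-0.2309] v=[0.8545]
First v>=0 after going negative at step 7, time=2.1000

Answer: 2.1000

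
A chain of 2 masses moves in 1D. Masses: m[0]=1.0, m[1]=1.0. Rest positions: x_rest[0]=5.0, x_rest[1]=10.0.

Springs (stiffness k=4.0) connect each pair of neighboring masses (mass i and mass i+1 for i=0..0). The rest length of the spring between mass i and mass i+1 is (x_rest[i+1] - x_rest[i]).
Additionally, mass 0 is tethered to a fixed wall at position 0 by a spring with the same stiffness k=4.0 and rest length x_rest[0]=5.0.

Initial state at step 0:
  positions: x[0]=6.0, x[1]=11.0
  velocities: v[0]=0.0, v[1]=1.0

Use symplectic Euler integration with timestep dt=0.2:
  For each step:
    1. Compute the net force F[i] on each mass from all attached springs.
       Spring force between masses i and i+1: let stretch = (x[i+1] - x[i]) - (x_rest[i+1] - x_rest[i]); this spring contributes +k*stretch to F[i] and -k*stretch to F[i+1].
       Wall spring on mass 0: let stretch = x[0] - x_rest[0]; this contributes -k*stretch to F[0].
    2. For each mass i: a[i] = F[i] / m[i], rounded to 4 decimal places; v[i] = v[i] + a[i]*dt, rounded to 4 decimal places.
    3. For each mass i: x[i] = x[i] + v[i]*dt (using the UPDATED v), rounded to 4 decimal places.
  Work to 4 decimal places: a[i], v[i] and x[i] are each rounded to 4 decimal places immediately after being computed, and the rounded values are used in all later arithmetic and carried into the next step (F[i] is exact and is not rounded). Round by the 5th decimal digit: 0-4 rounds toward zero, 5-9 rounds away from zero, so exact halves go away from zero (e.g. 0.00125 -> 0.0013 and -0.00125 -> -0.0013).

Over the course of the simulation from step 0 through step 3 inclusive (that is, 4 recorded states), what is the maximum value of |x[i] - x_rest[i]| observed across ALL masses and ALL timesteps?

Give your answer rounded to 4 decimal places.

Step 0: x=[6.0000 11.0000] v=[0.0000 1.0000]
Step 1: x=[5.8400 11.2000] v=[-0.8000 1.0000]
Step 2: x=[5.6032 11.3424] v=[-1.1840 0.7120]
Step 3: x=[5.3882 11.3665] v=[-1.0752 0.1206]
Max displacement = 1.3665

Answer: 1.3665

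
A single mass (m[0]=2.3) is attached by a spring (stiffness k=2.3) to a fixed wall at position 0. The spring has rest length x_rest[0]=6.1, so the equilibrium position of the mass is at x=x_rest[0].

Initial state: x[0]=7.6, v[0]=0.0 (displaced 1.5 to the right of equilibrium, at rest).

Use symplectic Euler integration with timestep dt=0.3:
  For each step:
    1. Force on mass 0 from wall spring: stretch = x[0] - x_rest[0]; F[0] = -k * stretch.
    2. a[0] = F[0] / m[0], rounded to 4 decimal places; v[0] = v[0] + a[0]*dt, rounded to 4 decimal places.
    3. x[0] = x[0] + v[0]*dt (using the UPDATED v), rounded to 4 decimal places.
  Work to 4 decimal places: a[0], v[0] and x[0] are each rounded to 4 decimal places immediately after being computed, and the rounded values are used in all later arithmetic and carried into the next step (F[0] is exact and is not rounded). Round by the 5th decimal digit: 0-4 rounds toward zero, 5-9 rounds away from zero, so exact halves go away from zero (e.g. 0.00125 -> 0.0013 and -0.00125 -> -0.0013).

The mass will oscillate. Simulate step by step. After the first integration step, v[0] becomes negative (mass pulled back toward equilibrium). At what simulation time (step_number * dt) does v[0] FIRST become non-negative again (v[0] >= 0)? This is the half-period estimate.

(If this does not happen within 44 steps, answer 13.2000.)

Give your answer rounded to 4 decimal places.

Step 0: x=[7.6000] v=[0.0000]
Step 1: x=[7.4650] v=[-0.4500]
Step 2: x=[7.2072] v=[-0.8595]
Step 3: x=[6.8497] v=[-1.1917]
Step 4: x=[6.4247] v=[-1.4166]
Step 5: x=[5.9705] v=[-1.5140]
Step 6: x=[5.5279] v=[-1.4752]
Step 7: x=[5.1368] v=[-1.3036]
Step 8: x=[4.8324] v=[-1.0146]
Step 9: x=[4.6421] v=[-0.6343]
Step 10: x=[4.5830] v=[-0.1969]
Step 11: x=[4.6605] v=[0.2582]
First v>=0 after going negative at step 11, time=3.3000

Answer: 3.3000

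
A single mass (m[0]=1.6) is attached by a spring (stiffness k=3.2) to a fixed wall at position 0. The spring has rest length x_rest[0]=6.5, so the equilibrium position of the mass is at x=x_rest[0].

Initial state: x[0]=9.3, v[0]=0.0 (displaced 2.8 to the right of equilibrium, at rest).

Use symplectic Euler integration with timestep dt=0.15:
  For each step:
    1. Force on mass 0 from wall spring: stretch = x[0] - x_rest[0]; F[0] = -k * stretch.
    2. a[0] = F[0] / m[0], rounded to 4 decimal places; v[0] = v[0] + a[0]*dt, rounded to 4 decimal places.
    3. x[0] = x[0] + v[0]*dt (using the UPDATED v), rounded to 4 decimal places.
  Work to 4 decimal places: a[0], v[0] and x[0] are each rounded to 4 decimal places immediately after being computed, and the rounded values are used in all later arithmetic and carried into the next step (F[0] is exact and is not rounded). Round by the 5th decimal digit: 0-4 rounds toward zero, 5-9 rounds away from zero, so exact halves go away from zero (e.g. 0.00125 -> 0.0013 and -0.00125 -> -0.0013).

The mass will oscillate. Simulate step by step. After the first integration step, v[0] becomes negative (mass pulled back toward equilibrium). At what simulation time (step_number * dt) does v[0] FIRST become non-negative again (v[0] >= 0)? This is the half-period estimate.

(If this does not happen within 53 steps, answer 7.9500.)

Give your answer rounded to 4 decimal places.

Answer: 2.2500

Derivation:
Step 0: x=[9.3000] v=[0.0000]
Step 1: x=[9.1740] v=[-0.8400]
Step 2: x=[8.9277] v=[-1.6422]
Step 3: x=[8.5721] v=[-2.3705]
Step 4: x=[8.1233] v=[-2.9921]
Step 5: x=[7.6014] v=[-3.4791]
Step 6: x=[7.0300] v=[-3.8095]
Step 7: x=[6.4347] v=[-3.9685]
Step 8: x=[5.8424] v=[-3.9489]
Step 9: x=[5.2797] v=[-3.7516]
Step 10: x=[4.7719] v=[-3.3855]
Step 11: x=[4.3418] v=[-2.8671]
Step 12: x=[4.0089] v=[-2.2196]
Step 13: x=[3.7881] v=[-1.4723]
Step 14: x=[3.6893] v=[-0.6587]
Step 15: x=[3.7170] v=[0.1845]
First v>=0 after going negative at step 15, time=2.2500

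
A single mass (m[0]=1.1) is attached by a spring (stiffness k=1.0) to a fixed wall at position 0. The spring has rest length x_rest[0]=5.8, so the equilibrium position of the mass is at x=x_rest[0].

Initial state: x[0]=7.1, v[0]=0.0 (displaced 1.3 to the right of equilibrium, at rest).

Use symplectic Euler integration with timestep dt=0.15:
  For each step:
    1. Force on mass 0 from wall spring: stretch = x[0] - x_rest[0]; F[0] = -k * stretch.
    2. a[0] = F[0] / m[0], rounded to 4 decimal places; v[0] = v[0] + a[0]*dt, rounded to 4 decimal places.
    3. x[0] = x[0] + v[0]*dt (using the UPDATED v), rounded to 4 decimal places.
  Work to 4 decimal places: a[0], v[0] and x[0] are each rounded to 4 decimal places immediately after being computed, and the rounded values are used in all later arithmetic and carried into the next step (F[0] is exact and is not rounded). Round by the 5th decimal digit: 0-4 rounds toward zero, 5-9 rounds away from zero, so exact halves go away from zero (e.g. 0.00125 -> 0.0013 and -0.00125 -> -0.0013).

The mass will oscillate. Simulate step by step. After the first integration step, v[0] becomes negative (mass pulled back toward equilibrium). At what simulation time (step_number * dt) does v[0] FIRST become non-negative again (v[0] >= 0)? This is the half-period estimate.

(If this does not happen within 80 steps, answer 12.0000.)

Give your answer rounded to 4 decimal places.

Step 0: x=[7.1000] v=[0.0000]
Step 1: x=[7.0734] v=[-0.1773]
Step 2: x=[7.0208] v=[-0.3509]
Step 3: x=[6.9432] v=[-0.5174]
Step 4: x=[6.8422] v=[-0.6733]
Step 5: x=[6.7199] v=[-0.8154]
Step 6: x=[6.5788] v=[-0.9408]
Step 7: x=[6.4218] v=[-1.0470]
Step 8: x=[6.2520] v=[-1.1318]
Step 9: x=[6.0730] v=[-1.1934]
Step 10: x=[5.8884] v=[-1.2306]
Step 11: x=[5.7020] v=[-1.2427]
Step 12: x=[5.5176] v=[-1.2293]
Step 13: x=[5.3390] v=[-1.1908]
Step 14: x=[5.1698] v=[-1.1279]
Step 15: x=[5.0135] v=[-1.0420]
Step 16: x=[4.8733] v=[-0.9348]
Step 17: x=[4.7520] v=[-0.8084]
Step 18: x=[4.6522] v=[-0.6655]
Step 19: x=[4.5759] v=[-0.5090]
Step 20: x=[4.5246] v=[-0.3421]
Step 21: x=[4.4994] v=[-0.1682]
Step 22: x=[4.5008] v=[0.0092]
First v>=0 after going negative at step 22, time=3.3000

Answer: 3.3000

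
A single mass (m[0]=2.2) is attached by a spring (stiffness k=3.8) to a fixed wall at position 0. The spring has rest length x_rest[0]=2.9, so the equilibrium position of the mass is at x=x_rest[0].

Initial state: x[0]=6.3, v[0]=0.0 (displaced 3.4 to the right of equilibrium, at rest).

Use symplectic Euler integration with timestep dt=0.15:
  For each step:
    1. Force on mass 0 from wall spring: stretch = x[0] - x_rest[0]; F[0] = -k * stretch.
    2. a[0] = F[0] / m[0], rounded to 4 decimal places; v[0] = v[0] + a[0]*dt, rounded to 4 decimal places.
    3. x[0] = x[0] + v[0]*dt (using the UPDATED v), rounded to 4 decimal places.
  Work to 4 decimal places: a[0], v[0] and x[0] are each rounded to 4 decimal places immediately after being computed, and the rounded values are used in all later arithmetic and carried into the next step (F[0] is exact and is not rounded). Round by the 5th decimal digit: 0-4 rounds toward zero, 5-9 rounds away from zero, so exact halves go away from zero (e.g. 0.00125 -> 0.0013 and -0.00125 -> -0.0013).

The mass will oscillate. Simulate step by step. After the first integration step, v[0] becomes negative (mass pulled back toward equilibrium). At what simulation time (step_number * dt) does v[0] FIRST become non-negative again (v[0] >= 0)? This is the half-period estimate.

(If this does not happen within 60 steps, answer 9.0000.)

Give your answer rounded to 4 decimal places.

Answer: 2.4000

Derivation:
Step 0: x=[6.3000] v=[0.0000]
Step 1: x=[6.1679] v=[-0.8809]
Step 2: x=[5.9088] v=[-1.7276]
Step 3: x=[5.5327] v=[-2.5072]
Step 4: x=[5.0543] v=[-3.1893]
Step 5: x=[4.4922] v=[-3.7475]
Step 6: x=[3.8682] v=[-4.1600]
Step 7: x=[3.2066] v=[-4.4108]
Step 8: x=[2.5331] v=[-4.4902]
Step 9: x=[1.8738] v=[-4.3951]
Step 10: x=[1.2544] v=[-4.1292]
Step 11: x=[0.6990] v=[-3.7028]
Step 12: x=[0.2291] v=[-3.1325]
Step 13: x=[-0.1370] v=[-2.4405]
Step 14: x=[-0.3850] v=[-1.6536]
Step 15: x=[-0.5054] v=[-0.8025]
Step 16: x=[-0.4934] v=[0.0798]
First v>=0 after going negative at step 16, time=2.4000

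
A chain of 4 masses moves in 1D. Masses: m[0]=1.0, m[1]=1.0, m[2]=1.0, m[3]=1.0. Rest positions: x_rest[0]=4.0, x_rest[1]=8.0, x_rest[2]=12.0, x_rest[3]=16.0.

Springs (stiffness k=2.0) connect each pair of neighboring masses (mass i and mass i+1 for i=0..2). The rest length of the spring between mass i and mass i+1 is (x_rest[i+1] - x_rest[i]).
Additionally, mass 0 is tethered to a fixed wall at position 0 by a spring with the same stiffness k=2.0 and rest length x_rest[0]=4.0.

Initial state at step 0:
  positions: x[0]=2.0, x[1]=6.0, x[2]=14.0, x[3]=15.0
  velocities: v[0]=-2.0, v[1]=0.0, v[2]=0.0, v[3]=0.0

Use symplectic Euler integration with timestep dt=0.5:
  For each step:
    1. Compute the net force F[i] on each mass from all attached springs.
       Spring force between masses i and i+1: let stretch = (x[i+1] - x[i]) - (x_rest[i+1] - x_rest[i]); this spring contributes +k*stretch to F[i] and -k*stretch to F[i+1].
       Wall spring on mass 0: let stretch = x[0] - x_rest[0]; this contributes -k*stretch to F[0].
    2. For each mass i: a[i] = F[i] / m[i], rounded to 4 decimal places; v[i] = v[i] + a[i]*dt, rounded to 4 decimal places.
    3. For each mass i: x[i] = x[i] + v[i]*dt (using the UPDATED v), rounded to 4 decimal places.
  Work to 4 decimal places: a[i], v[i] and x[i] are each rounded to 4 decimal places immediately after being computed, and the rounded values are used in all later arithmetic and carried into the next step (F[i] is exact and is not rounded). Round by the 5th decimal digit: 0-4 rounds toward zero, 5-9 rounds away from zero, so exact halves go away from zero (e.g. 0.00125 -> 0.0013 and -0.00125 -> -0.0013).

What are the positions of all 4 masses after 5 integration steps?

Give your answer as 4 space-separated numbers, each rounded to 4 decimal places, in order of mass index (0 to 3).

Step 0: x=[2.0000 6.0000 14.0000 15.0000] v=[-2.0000 0.0000 0.0000 0.0000]
Step 1: x=[2.0000 8.0000 10.5000 16.5000] v=[0.0000 4.0000 -7.0000 3.0000]
Step 2: x=[4.0000 8.2500 8.7500 17.0000] v=[4.0000 0.5000 -3.5000 1.0000]
Step 3: x=[6.1250 6.6250 10.8750 15.3750] v=[4.2500 -3.2500 4.2500 -3.2500]
Step 4: x=[5.4375 6.8750 13.1250 13.5000] v=[-1.3750 0.5000 4.5000 -3.7500]
Step 5: x=[2.7500 9.5313 12.4375 13.4375] v=[-5.3750 5.3125 -1.3750 -0.1250]

Answer: 2.7500 9.5313 12.4375 13.4375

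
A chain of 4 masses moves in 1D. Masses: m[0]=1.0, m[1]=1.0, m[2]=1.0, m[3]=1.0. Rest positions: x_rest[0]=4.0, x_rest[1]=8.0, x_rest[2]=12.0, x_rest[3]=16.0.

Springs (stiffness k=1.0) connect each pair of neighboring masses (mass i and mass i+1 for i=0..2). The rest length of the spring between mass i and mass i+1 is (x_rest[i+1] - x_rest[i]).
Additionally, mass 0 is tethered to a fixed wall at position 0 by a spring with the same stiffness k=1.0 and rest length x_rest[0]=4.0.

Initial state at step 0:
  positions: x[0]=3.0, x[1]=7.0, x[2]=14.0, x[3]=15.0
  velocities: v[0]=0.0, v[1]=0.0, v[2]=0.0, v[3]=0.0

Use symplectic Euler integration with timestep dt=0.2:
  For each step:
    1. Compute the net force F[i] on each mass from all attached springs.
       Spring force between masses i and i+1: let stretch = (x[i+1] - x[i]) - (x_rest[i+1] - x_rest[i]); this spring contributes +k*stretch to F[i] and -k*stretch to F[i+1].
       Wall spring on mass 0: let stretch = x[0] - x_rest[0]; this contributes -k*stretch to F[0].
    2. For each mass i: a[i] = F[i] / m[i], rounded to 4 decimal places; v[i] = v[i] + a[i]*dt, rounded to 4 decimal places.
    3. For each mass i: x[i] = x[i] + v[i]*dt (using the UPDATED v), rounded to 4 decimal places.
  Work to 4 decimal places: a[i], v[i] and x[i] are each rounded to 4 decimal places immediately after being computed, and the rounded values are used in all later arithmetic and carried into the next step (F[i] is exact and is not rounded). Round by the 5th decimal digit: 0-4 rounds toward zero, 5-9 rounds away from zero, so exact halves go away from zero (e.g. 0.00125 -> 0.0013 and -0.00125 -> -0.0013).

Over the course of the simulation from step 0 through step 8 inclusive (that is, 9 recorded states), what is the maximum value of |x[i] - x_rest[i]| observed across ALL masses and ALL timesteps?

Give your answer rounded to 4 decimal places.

Step 0: x=[3.0000 7.0000 14.0000 15.0000] v=[0.0000 0.0000 0.0000 0.0000]
Step 1: x=[3.0400 7.1200 13.7600 15.1200] v=[0.2000 0.6000 -1.2000 0.6000]
Step 2: x=[3.1216 7.3424 13.3088 15.3456] v=[0.4080 1.1120 -2.2560 1.1280]
Step 3: x=[3.2472 7.6346 12.7004 15.6497] v=[0.6278 1.4611 -3.0419 1.5206]
Step 4: x=[3.4184 7.9540 12.0074 15.9958] v=[0.8558 1.5968 -3.4652 1.7307]
Step 5: x=[3.6342 8.2541 11.3118 16.3424] v=[1.0792 1.5004 -3.4782 1.7330]
Step 6: x=[3.8895 8.4917 10.6951 16.6478] v=[1.2763 1.1880 -3.0836 1.5269]
Step 7: x=[4.1733 8.6333 10.2284 16.8751] v=[1.4188 0.7082 -2.3337 1.1364]
Step 8: x=[4.4685 8.6603 9.9637 16.9965] v=[1.4761 0.1352 -1.3234 0.6071]
Max displacement = 2.0363

Answer: 2.0363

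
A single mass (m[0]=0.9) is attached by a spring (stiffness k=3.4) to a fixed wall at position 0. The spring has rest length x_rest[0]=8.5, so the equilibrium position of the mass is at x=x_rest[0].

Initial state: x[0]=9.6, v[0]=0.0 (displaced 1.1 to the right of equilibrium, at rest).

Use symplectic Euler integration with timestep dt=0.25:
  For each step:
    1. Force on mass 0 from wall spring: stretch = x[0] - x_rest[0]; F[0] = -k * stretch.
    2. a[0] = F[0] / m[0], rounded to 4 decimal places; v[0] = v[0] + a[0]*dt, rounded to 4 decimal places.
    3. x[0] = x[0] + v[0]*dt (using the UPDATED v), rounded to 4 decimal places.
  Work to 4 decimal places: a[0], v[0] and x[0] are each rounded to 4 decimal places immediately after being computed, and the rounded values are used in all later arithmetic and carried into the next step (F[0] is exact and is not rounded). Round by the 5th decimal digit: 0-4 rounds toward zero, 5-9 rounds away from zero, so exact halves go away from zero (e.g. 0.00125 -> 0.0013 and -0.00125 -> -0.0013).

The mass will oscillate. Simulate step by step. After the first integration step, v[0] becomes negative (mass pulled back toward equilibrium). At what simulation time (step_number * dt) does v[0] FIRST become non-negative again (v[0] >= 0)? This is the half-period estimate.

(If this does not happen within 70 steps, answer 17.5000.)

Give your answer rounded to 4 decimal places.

Step 0: x=[9.6000] v=[0.0000]
Step 1: x=[9.3403] v=[-1.0389]
Step 2: x=[8.8822] v=[-1.8325]
Step 3: x=[8.3338] v=[-2.1935]
Step 4: x=[7.8247] v=[-2.0365]
Step 5: x=[7.4750] v=[-1.3987]
Step 6: x=[7.3673] v=[-0.4307]
Step 7: x=[7.5271] v=[0.6391]
First v>=0 after going negative at step 7, time=1.7500

Answer: 1.7500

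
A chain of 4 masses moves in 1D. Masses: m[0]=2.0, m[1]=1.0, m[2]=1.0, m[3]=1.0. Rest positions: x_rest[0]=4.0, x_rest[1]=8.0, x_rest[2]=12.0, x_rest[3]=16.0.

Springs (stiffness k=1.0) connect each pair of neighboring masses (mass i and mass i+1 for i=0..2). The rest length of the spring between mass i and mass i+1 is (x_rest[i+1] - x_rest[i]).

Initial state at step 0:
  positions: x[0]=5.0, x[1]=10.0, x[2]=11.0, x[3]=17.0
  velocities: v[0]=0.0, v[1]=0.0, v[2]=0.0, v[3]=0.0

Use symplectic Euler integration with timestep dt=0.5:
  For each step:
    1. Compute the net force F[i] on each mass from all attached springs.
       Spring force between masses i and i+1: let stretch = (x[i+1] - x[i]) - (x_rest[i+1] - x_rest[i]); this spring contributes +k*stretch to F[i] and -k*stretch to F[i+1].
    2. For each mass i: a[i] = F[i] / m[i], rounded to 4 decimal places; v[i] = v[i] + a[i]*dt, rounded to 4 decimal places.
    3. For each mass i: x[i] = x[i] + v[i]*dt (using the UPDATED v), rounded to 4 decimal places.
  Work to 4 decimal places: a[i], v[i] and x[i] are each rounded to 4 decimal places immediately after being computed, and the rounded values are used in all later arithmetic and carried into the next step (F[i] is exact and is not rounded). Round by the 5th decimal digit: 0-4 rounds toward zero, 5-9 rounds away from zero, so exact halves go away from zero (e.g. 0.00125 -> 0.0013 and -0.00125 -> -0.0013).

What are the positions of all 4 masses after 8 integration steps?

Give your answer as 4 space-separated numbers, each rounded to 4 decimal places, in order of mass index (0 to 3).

Answer: 4.5248 8.3948 13.2980 17.2582

Derivation:
Step 0: x=[5.0000 10.0000 11.0000 17.0000] v=[0.0000 0.0000 0.0000 0.0000]
Step 1: x=[5.1250 9.0000 12.2500 16.5000] v=[0.2500 -2.0000 2.5000 -1.0000]
Step 2: x=[5.2344 7.8438 13.7500 15.9375] v=[0.2188 -2.3125 3.0000 -1.1250]
Step 3: x=[5.1700 7.5118 14.3204 15.8281] v=[-0.1289 -0.6641 1.1407 -0.2188]
Step 4: x=[4.8983 8.2965 13.5655 16.3418] v=[-0.5435 1.5693 -1.5098 1.0274]
Step 5: x=[4.5513 9.5489 12.1874 17.1615] v=[-0.6940 2.5047 -2.7562 1.6393]
Step 6: x=[4.3290 10.2115 11.3932 17.7377] v=[-0.4446 1.3252 -1.5884 1.1523]
Step 7: x=[4.3421 9.6989 11.8897 17.7277] v=[0.0261 -1.0252 0.9930 -0.0200]
Step 8: x=[4.5248 8.3948 13.2980 17.2582] v=[0.3653 -2.6082 2.8166 -0.9390]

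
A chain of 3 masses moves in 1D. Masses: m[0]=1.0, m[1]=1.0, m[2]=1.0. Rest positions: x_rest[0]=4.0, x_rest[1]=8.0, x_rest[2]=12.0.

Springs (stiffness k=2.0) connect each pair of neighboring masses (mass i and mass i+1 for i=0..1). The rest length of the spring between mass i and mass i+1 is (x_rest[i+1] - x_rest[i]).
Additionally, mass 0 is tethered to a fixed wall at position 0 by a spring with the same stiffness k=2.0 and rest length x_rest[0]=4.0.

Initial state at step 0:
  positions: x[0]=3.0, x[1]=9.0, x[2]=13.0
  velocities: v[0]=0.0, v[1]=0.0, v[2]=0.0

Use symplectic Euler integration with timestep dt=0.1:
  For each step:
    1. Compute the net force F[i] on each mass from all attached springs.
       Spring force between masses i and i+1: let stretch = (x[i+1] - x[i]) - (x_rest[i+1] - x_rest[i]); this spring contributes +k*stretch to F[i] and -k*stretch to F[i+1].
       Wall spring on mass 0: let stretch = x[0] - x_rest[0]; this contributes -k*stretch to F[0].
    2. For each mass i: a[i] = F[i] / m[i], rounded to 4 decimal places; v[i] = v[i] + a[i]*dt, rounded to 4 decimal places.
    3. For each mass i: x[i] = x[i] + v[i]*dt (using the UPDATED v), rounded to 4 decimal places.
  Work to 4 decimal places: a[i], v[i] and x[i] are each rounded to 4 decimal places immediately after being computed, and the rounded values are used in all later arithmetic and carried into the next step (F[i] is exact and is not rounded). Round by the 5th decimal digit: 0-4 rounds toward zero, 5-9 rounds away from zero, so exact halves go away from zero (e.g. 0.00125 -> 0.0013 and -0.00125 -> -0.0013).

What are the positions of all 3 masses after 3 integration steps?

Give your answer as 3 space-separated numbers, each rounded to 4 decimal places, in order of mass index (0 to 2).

Answer: 3.3442 8.7738 12.9961

Derivation:
Step 0: x=[3.0000 9.0000 13.0000] v=[0.0000 0.0000 0.0000]
Step 1: x=[3.0600 8.9600 13.0000] v=[0.6000 -0.4000 0.0000]
Step 2: x=[3.1768 8.8828 12.9992] v=[1.1680 -0.7720 -0.0080]
Step 3: x=[3.3442 8.7738 12.9961] v=[1.6738 -1.0899 -0.0313]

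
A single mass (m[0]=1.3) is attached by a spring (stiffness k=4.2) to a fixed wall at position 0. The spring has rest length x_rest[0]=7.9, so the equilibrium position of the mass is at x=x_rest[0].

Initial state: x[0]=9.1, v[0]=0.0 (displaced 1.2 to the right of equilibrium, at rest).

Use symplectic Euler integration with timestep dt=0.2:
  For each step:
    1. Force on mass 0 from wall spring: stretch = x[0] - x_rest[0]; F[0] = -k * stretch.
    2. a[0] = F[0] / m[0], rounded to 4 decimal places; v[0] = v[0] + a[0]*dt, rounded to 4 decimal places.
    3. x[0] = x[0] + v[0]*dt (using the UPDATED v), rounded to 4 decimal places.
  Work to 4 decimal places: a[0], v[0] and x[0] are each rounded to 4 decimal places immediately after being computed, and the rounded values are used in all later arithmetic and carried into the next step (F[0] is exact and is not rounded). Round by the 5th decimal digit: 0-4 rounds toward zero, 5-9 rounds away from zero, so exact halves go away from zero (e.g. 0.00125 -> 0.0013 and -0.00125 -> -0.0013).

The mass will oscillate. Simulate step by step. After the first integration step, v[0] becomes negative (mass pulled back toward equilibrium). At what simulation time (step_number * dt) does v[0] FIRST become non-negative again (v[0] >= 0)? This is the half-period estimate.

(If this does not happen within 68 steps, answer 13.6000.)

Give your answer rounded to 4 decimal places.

Step 0: x=[9.1000] v=[0.0000]
Step 1: x=[8.9449] v=[-0.7754]
Step 2: x=[8.6548] v=[-1.4506]
Step 3: x=[8.2671] v=[-1.9383]
Step 4: x=[7.8320] v=[-2.1755]
Step 5: x=[7.4057] v=[-2.1316]
Step 6: x=[7.0433] v=[-1.8122]
Step 7: x=[6.7916] v=[-1.2586]
Step 8: x=[6.6831] v=[-0.5424]
Step 9: x=[6.7319] v=[0.2439]
First v>=0 after going negative at step 9, time=1.8000

Answer: 1.8000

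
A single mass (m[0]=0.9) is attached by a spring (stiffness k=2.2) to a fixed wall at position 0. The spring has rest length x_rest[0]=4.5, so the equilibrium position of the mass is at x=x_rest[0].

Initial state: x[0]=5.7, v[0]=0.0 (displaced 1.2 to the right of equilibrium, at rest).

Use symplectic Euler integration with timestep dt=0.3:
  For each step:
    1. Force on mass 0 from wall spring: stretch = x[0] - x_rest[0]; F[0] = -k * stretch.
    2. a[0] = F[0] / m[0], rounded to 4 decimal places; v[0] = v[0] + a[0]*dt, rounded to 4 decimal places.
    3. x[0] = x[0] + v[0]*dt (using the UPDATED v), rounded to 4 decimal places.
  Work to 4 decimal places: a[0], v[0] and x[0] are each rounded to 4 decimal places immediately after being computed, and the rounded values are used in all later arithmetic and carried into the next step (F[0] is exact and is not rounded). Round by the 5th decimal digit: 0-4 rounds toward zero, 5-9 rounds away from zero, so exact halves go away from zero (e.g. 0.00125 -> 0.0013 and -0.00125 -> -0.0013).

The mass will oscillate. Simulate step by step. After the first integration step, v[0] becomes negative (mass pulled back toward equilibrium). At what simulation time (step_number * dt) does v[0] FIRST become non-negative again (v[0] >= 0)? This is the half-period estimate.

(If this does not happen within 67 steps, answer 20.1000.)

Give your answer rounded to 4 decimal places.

Step 0: x=[5.7000] v=[0.0000]
Step 1: x=[5.4360] v=[-0.8800]
Step 2: x=[4.9661] v=[-1.5664]
Step 3: x=[4.3936] v=[-1.9082]
Step 4: x=[3.8445] v=[-1.8302]
Step 5: x=[3.4397] v=[-1.3495]
Step 6: x=[3.2681] v=[-0.5720]
Step 7: x=[3.3675] v=[0.3314]
First v>=0 after going negative at step 7, time=2.1000

Answer: 2.1000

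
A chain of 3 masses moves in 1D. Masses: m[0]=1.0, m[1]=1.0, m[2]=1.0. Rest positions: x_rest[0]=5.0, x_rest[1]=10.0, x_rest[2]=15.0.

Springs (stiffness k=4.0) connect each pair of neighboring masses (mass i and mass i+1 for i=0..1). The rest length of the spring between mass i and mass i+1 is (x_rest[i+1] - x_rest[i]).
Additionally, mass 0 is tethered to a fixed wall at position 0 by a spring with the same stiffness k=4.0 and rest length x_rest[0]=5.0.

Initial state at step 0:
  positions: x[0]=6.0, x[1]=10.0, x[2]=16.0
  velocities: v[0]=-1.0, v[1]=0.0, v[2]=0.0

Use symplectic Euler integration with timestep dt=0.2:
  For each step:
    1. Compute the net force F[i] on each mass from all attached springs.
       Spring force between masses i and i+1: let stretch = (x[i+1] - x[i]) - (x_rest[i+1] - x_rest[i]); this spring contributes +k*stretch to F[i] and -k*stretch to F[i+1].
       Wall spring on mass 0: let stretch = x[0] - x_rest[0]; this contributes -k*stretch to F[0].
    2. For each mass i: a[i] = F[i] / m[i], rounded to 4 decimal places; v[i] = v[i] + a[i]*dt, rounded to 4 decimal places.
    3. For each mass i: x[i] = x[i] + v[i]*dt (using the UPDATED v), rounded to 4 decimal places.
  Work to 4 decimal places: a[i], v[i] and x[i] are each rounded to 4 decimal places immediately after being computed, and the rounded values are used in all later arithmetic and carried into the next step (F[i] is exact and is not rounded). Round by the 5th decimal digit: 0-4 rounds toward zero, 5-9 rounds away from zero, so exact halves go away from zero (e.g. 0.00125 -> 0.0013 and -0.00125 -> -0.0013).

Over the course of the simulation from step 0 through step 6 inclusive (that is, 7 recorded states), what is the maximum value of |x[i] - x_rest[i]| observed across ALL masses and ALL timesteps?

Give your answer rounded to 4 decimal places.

Answer: 1.0107

Derivation:
Step 0: x=[6.0000 10.0000 16.0000] v=[-1.0000 0.0000 0.0000]
Step 1: x=[5.4800 10.3200 15.8400] v=[-2.6000 1.6000 -0.8000]
Step 2: x=[4.8576 10.7488 15.5968] v=[-3.1120 2.1440 -1.2160]
Step 3: x=[4.4006 11.0107 15.3779] v=[-2.2851 1.3094 -1.0944]
Step 4: x=[4.2971 10.9137 15.2603] v=[-0.5175 -0.4849 -0.5882]
Step 5: x=[4.5647 10.4535 15.2472] v=[1.3381 -2.3009 -0.0655]
Step 6: x=[5.0442 9.8181 15.2671] v=[2.3974 -3.1770 0.0995]
Max displacement = 1.0107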